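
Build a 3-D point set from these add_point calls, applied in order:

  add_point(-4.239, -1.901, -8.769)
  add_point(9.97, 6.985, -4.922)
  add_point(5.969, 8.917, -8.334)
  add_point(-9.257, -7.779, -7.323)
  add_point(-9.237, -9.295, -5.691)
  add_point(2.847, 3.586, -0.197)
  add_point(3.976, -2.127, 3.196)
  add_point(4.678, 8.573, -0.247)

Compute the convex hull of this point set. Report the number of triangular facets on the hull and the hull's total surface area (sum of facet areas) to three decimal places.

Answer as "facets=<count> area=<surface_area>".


facets=10 area=494.713

Points on the hull: [0, 1, 2, 3, 4, 6, 7] (7 of 8).

Area of each hull facet:
  f1: (p7, p2, p1) → 19.8442
  f2: (p7, p6, p1) → 40.7312
  f3: (p0, p1, p3) → 33.0196
  f4: (p0, p2, p1) → 40.2792
  f5: (p0, p7, p3) → 42.8769
  f6: (p0, p7, p2) → 60.6157
  f7: (p4, p1, p3) → 25.5819
  f8: (p4, p6, p1) → 113.0641
  f9: (p4, p7, p3) → 24.3453
  f10: (p4, p7, p6) → 94.3552
Σ area = 494.713

Euler: V−E+F = 7−15+10 = 2.


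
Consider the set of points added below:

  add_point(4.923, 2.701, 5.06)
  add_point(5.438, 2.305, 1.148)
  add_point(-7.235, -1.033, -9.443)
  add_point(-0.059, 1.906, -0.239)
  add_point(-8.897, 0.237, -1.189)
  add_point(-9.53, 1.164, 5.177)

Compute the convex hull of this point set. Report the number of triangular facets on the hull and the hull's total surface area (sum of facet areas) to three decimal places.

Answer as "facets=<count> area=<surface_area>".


facets=8 area=277.432

6 of the 6 inputs are extreme points: [0, 1, 2, 3, 4, 5].

Facet areas (half cross-product norm):
  f1: (p0, p2, p5) → 107.5834
  f2: (p0, p2, p1) → 28.0731
  f3: (p3, p2, p1) → 21.3809
  f4: (p3, p0, p5) → 38.8512
  f5: (p3, p0, p1) → 11.1844
  f6: (p4, p2, p5) → 2.7116
  f7: (p4, p3, p5) → 29.2148
  f8: (p4, p3, p2) → 38.4328
Σ area = 277.432

Euler characteristic 6−12+8 = 2 ✓


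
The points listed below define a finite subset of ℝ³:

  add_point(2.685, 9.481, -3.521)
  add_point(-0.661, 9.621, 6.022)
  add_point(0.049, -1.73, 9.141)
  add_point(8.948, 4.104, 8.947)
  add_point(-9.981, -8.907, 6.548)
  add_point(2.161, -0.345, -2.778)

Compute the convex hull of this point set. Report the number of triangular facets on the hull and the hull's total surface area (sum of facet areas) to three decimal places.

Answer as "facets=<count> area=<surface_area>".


6 of the 6 inputs are extreme points: [0, 1, 2, 3, 4, 5].

Facet areas (half cross-product norm):
  f1: (p0, p1, p4) → 103.5569
  f2: (p0, p1, p3) → 57.8953
  f3: (p5, p3, p4) → 124.9431
  f4: (p5, p0, p4) → 71.5417
  f5: (p5, p0, p3) → 67.6627
  f6: (p2, p3, p4) → 15.2283
  f7: (p2, p1, p4) → 66.5210
  f8: (p2, p1, p3) → 54.9804
Σ area = 562.329

Euler characteristic 6−12+8 = 2 ✓

facets=8 area=562.329


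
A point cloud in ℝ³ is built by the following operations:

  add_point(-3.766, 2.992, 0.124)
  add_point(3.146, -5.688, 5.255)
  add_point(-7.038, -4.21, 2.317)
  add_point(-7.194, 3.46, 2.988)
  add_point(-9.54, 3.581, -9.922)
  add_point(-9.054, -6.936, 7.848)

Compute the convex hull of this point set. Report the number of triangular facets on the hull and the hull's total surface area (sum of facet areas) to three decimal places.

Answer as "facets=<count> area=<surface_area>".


Points on the hull: [0, 1, 2, 3, 4, 5] (6 of 6).

Per-facet area ½‖(b−a)×(c−a)‖:
  f1: (p0, p1, p4) → 51.9401
  f2: (p3, p5, p4) → 70.2059
  f3: (p3, p0, p4) → 25.6889
  f4: (p3, p5, p1) → 68.7496
  f5: (p3, p0, p1) → 26.6651
  f6: (p2, p1, p4) → 69.8257
  f7: (p2, p5, p4) → 22.8326
  f8: (p2, p5, p1) → 34.7138
Σ area = 370.622

Euler characteristic 6−12+8 = 2 ✓

facets=8 area=370.622


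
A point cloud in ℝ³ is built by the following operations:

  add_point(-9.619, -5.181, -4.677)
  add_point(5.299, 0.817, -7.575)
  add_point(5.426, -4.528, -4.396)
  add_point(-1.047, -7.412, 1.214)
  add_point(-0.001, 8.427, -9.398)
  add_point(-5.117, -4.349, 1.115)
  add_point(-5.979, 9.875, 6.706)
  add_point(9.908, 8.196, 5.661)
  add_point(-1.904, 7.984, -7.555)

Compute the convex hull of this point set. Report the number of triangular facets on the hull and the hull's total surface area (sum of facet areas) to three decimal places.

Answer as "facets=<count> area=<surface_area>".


Points on the hull: [0, 1, 2, 3, 4, 5, 6, 7, 8] (9 of 9).

Facet areas (half cross-product norm):
  f1: (p4, p6, p7) → 125.6170
  f2: (p3, p6, p7) → 139.4316
  f3: (p3, p2, p0) → 47.4022
  f4: (p3, p2, p7) → 75.8989
  f5: (p8, p6, p0) → 113.6222
  f6: (p8, p4, p0) → 16.3780
  f7: (p8, p4, p6) → 11.2979
  f8: (p1, p4, p7) → 74.7540
  f9: (p1, p2, p7) → 49.2357
  f10: (p1, p4, p0) → 75.9130
  f11: (p1, p2, p0) → 46.8426
  f12: (p5, p6, p0) → 52.7859
  f13: (p5, p3, p0) → 16.9379
  f14: (p5, p3, p6) → 31.2966
Σ area = 877.413

Euler: V−E+F = 9−21+14 = 2.

facets=14 area=877.413


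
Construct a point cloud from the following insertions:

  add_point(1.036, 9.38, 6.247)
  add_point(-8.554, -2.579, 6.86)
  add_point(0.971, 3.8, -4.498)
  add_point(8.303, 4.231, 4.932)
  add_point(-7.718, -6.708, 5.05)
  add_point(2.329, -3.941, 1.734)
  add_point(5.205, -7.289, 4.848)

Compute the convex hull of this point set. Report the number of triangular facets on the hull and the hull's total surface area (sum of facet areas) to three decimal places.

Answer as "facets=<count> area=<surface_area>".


facets=10 area=523.426

7 of the 7 inputs are extreme points: [0, 1, 2, 3, 4, 5, 6].

Area of each hull facet:
  f1: (p2, p6, p3) → 69.8601
  f2: (p4, p6, p1) → 28.8742
  f3: (p4, p2, p1) → 36.9806
  f4: (p0, p6, p1) → 105.8580
  f5: (p0, p6, p3) → 50.4284
  f6: (p0, p2, p1) → 87.7642
  f7: (p0, p2, p3) → 50.2117
  f8: (p5, p2, p6) → 11.3128
  f9: (p5, p4, p6) → 29.1671
  f10: (p5, p4, p2) → 52.9691
Σ area = 523.426

Euler characteristic 7−15+10 = 2 ✓


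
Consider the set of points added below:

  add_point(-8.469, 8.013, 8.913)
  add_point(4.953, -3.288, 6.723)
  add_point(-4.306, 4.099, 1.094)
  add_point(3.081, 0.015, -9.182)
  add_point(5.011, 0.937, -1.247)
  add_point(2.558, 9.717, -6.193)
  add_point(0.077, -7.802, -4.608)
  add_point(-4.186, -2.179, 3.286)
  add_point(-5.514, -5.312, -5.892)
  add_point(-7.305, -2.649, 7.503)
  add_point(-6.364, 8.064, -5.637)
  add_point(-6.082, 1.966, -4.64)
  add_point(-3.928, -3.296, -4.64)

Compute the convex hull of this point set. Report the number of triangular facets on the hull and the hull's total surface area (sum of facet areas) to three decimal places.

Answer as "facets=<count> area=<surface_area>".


facets=14 area=855.047

Points on the hull: [0, 1, 3, 4, 5, 6, 8, 9, 10] (9 of 13).

Facet areas (half cross-product norm):
  f1: (p1, p5, p0) → 144.9851
  f2: (p1, p5, p4) → 27.0211
  f3: (p10, p5, p0) → 65.4517
  f4: (p9, p1, p0) → 65.5942
  f5: (p9, p1, p6) → 77.1248
  f6: (p3, p10, p5) → 45.9506
  f7: (p3, p5, p4) → 38.6565
  f8: (p3, p1, p4) → 22.2894
  f9: (p3, p1, p6) → 62.6631
  f10: (p8, p3, p6) → 29.5291
  f11: (p8, p3, p10) → 63.9088
  f12: (p8, p9, p6) → 43.0682
  f13: (p8, p10, p0) → 98.5108
  f14: (p8, p9, p0) → 70.2941
Σ area = 855.047

Euler characteristic 9−21+14 = 2 ✓


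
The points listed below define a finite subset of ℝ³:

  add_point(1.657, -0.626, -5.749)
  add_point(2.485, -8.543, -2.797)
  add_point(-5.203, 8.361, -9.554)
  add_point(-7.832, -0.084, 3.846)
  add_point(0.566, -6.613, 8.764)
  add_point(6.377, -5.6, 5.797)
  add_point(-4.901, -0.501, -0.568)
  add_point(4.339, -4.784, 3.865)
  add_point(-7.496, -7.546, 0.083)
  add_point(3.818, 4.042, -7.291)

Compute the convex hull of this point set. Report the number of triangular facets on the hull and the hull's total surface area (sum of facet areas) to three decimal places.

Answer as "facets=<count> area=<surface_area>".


7 of the 10 inputs are extreme points: [1, 2, 3, 4, 5, 8, 9].

Triangle areas on the boundary:
  f1: (p2, p5, p3) → 122.0864
  f2: (p9, p2, p5) → 69.9563
  f3: (p9, p1, p5) → 66.3354
  f4: (p9, p1, p2) → 63.6568
  f5: (p4, p5, p3) → 36.1461
  f6: (p4, p1, p5) → 32.6264
  f7: (p8, p4, p3) → 46.1420
  f8: (p8, p4, p1) → 55.6926
  f9: (p8, p2, p3) → 66.8888
  f10: (p8, p1, p2) → 96.2222
Σ area = 655.753

Euler: V−E+F = 7−15+10 = 2.

facets=10 area=655.753


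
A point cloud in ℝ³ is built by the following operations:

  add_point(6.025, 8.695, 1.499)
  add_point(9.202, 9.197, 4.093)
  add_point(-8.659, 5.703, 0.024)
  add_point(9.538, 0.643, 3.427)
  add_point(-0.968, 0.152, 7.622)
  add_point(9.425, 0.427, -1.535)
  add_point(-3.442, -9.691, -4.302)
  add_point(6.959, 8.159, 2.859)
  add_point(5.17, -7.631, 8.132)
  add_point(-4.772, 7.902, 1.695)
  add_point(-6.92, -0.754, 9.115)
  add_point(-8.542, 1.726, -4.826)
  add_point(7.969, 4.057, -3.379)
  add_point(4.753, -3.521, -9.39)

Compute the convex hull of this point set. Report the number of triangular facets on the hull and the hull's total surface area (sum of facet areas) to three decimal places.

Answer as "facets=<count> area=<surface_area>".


Extreme-point indices: [0, 1, 2, 3, 5, 6, 8, 9, 10, 11, 12, 13] — 12 of 14 on the boundary.

Per-facet area ½‖(b−a)×(c−a)‖:
  f1: (p11, p13, p6) → 69.9218
  f2: (p11, p10, p2) → 34.2073
  f3: (p11, p10, p6) → 86.4447
  f4: (p8, p10, p6) → 99.0738
  f5: (p8, p1, p10) → 119.8132
  f6: (p8, p13, p6) → 86.8199
  f7: (p8, p1, p3) → 30.4426
  f8: (p5, p1, p3) → 21.1749
  f9: (p5, p8, p3) → 23.7862
  f10: (p5, p8, p13) → 65.0095
  f11: (p9, p10, p2) → 26.6257
  f12: (p9, p1, p10) → 81.7522
  f13: (p9, p11, p2) → 12.5095
  f14: (p12, p5, p13) → 21.2414
  f15: (p12, p5, p1) → 19.7279
  f16: (p12, p11, p13) → 75.4862
  f17: (p0, p9, p11) → 47.8520
  f18: (p0, p12, p11) → 58.1986
  f19: (p0, p9, p1) → 14.4286
  f20: (p0, p12, p1) → 13.7890
Σ area = 1008.305

Euler: V−E+F = 12−30+20 = 2.

facets=20 area=1008.305


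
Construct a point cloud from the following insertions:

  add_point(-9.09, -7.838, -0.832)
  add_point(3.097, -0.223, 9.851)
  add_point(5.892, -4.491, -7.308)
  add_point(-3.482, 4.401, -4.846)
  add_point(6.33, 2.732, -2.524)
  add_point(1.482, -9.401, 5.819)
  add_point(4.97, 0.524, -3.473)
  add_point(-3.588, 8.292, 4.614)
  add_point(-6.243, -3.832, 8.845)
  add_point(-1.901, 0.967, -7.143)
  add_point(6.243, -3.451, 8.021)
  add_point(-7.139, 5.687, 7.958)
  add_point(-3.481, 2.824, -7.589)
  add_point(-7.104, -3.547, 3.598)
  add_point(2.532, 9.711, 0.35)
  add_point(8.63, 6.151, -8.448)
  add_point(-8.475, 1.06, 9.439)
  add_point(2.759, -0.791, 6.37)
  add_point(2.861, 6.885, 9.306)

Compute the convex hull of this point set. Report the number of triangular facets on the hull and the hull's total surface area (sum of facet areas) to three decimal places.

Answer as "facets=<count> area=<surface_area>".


facets=24 area=1088.832

14 of the 19 inputs are extreme points: [0, 1, 2, 3, 5, 7, 8, 10, 11, 12, 14, 15, 16, 18].

Facet areas (half cross-product norm):
  f1: (p2, p5, p0) → 89.2549
  f2: (p12, p14, p15) → 61.9067
  f3: (p12, p2, p0) → 80.9941
  f4: (p12, p2, p15) → 60.2206
  f5: (p8, p5, p0) → 52.1669
  f6: (p8, p16, p0) → 27.7797
  f7: (p18, p14, p15) → 41.1866
  f8: (p7, p18, p14) → 29.4783
  f9: (p10, p18, p15) → 99.2026
  f10: (p10, p2, p15) → 84.8471
  f11: (p10, p2, p5) → 57.2900
  f12: (p3, p12, p14) → 10.0367
  f13: (p3, p7, p14) → 34.5502
  f14: (p11, p18, p16) → 24.1633
  f15: (p11, p7, p18) → 22.3207
  f16: (p11, p3, p7) → 26.0829
  f17: (p11, p3, p12) → 10.1404
  f18: (p11, p16, p0) → 31.5460
  f19: (p11, p12, p0) → 101.4900
  f20: (p1, p10, p18) → 13.1266
  f21: (p1, p8, p16) → 27.1898
  f22: (p1, p18, p16) → 41.1081
  f23: (p1, p8, p5) → 43.9027
  f24: (p1, p10, p5) → 18.8470
Σ area = 1088.832

Check V−E+F: 14 − 36 + 24 = 2.


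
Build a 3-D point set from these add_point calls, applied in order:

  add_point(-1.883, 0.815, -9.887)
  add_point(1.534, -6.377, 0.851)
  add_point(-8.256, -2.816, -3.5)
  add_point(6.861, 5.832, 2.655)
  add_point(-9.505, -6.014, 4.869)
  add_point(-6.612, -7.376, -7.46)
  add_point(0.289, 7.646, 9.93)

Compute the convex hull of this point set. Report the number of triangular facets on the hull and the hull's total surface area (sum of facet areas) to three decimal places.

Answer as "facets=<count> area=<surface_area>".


facets=10 area=670.072

Extreme-point indices: [0, 1, 2, 3, 4, 5, 6] — 7 of 7 on the boundary.

Per-facet area ½‖(b−a)×(c−a)‖:
  f1: (p0, p6, p3) → 77.2997
  f2: (p1, p6, p4) → 94.4781
  f3: (p1, p6, p3) → 67.0111
  f4: (p1, p5, p4) → 62.6314
  f5: (p1, p0, p3) → 86.2657
  f6: (p1, p5, p0) → 55.4613
  f7: (p2, p6, p4) → 79.1039
  f8: (p2, p0, p6) → 92.5706
  f9: (p2, p5, p4) → 26.3675
  f10: (p2, p5, p0) → 28.8827
Σ area = 670.072

Euler: V−E+F = 7−15+10 = 2.


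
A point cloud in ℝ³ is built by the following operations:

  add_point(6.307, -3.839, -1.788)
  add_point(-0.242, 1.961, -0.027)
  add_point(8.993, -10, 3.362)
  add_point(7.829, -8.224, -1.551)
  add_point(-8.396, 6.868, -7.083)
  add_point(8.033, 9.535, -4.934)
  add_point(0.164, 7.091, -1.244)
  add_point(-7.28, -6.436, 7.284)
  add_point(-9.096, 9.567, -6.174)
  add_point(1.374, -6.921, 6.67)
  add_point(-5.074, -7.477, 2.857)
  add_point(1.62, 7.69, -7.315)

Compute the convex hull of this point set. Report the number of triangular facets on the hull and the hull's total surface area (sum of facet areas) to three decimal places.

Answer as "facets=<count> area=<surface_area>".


Points on the hull: [2, 3, 4, 5, 6, 7, 8, 9, 10, 11] (10 of 12).

Facet areas (half cross-product norm):
  f1: (p5, p11, p8) → 22.8872
  f2: (p10, p7, p2) → 32.5473
  f3: (p6, p7, p8) → 95.0042
  f4: (p6, p5, p8) → 42.1481
  f5: (p9, p7, p2) → 16.5860
  f6: (p9, p5, p2) → 91.9481
  f7: (p9, p6, p7) → 69.8385
  f8: (p9, p6, p5) → 67.6754
  f9: (p3, p10, p2) → 36.4476
  f10: (p3, p5, p2) → 42.0329
  f11: (p3, p5, p11) → 62.7131
  f12: (p4, p3, p10) → 121.2022
  f13: (p4, p7, p8) → 26.2203
  f14: (p4, p10, p7) → 43.5626
  f15: (p4, p11, p8) → 14.5265
  f16: (p4, p3, p11) → 87.4103
Σ area = 872.750

Euler: V−E+F = 10−24+16 = 2.

facets=16 area=872.750


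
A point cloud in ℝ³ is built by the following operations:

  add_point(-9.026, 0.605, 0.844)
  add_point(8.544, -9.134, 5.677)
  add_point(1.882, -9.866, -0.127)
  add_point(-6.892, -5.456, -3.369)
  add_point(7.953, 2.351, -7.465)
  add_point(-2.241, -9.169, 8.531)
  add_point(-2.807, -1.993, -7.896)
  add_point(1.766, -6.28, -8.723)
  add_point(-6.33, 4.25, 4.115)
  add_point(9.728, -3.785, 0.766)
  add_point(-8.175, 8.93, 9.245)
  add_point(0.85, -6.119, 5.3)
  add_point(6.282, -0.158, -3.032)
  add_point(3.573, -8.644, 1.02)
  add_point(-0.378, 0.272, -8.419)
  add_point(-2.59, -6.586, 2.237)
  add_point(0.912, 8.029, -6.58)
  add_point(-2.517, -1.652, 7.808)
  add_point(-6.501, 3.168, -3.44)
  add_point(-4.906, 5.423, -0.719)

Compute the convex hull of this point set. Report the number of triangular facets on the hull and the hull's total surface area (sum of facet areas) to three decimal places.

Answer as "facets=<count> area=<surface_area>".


facets=22 area=1062.900

13 of the 20 inputs are extreme points: [0, 1, 2, 3, 4, 5, 6, 7, 9, 10, 14, 16, 18].

Per-facet area ½‖(b−a)×(c−a)‖:
  f1: (p5, p10, p0) → 83.8039
  f2: (p4, p10, p9) → 120.9807
  f3: (p4, p16, p10) → 71.8796
  f4: (p3, p5, p0) → 50.3441
  f5: (p3, p5, p2) → 49.3997
  f6: (p1, p5, p2) → 41.0002
  f7: (p1, p10, p9) → 86.5543
  f8: (p1, p5, p10) → 101.1674
  f9: (p18, p3, p0) → 21.1265
  f10: (p18, p10, p0) → 32.5739
  f11: (p18, p16, p10) → 64.8615
  f12: (p7, p3, p2) → 42.6632
  f13: (p7, p4, p9) → 53.4166
  f14: (p7, p1, p9) → 44.9301
  f15: (p7, p1, p2) → 33.5868
  f16: (p6, p18, p16) → 35.5435
  f17: (p6, p18, p3) → 25.7622
  f18: (p6, p7, p3) → 21.8418
  f19: (p14, p6, p16) → 9.3205
  f20: (p14, p6, p7) → 10.5891
  f21: (p14, p4, p16) → 31.8123
  f22: (p14, p7, p4) → 29.7426
Σ area = 1062.900

Euler characteristic 13−33+22 = 2 ✓


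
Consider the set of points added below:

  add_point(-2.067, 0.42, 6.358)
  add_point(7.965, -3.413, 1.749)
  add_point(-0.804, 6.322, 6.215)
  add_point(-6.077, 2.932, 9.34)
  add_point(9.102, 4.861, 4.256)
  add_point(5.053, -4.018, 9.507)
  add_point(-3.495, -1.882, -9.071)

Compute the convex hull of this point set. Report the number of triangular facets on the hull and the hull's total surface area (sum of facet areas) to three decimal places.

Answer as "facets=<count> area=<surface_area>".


facets=8 area=533.058

Extreme-point indices: [1, 2, 3, 4, 5, 6] — 6 of 7 on the boundary.

Triangle areas on the boundary:
  f1: (p5, p4, p3) → 72.1817
  f2: (p6, p5, p3) → 122.4907
  f3: (p1, p5, p4) → 35.7948
  f4: (p1, p6, p4) → 67.6581
  f5: (p1, p6, p5) → 60.5348
  f6: (p2, p4, p3) → 23.7461
  f7: (p2, p6, p3) → 61.4169
  f8: (p2, p6, p4) → 89.2350
Σ area = 533.058

Euler: V−E+F = 6−12+8 = 2.


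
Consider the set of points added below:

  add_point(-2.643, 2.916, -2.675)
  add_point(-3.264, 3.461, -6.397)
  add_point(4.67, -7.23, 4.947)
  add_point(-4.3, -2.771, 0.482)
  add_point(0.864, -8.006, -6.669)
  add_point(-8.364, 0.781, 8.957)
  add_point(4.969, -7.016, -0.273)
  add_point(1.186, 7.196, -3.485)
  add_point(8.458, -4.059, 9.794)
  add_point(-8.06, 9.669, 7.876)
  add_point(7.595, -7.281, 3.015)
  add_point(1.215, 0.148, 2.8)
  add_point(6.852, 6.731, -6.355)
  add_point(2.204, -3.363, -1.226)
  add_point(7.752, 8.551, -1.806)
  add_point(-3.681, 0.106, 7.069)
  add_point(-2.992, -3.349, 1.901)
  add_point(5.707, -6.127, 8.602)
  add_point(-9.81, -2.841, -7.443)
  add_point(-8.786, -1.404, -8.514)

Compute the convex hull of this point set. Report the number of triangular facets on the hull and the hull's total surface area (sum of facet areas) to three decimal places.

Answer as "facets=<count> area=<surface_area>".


facets=22 area=1123.423

Hull vertices (13/20): indices [1, 2, 4, 5, 7, 8, 9, 10, 12, 14, 17, 18, 19].

Per-facet area ½‖(b−a)×(c−a)‖:
  f1: (p5, p9, p18) → 75.1409
  f2: (p5, p9, p8) → 76.0615
  f3: (p19, p4, p18) → 12.1908
  f4: (p19, p12, p4) → 92.1300
  f5: (p19, p1, p12) → 19.1355
  f6: (p19, p9, p18) → 20.4228
  f7: (p19, p1, p9) → 60.0081
  f8: (p14, p9, p8) → 153.1990
  f9: (p2, p4, p18) → 69.1090
  f10: (p2, p5, p18) → 127.7858
  f11: (p7, p1, p9) → 48.2658
  f12: (p7, p1, p12) → 19.2627
  f13: (p7, p14, p9) → 47.6328
  f14: (p7, p14, p12) → 15.2394
  f15: (p10, p2, p4) → 20.7066
  f16: (p10, p12, p4) → 90.0295
  f17: (p10, p14, p8) → 61.8357
  f18: (p10, p14, p12) → 41.0736
  f19: (p17, p5, p8) → 25.9093
  f20: (p17, p2, p5) → 30.8846
  f21: (p17, p10, p8) → 10.7725
  f22: (p17, p10, p2) → 6.6272
Σ area = 1123.423

Check V−E+F: 13 − 33 + 22 = 2.


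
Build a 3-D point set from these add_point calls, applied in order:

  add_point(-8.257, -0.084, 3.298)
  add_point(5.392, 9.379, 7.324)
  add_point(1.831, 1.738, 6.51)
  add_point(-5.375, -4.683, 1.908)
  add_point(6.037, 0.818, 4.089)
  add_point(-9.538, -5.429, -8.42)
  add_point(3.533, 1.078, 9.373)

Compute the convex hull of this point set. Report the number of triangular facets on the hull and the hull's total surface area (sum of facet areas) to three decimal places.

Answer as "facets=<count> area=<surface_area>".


facets=8 area=428.193

Extreme-point indices: [0, 1, 3, 4, 5, 6] — 6 of 7 on the boundary.

Area of each hull facet:
  f1: (p1, p4, p5) → 86.3636
  f2: (p6, p1, p4) → 24.7251
  f3: (p0, p1, p5) → 94.3989
  f4: (p0, p6, p1) → 57.4582
  f5: (p3, p4, p5) → 61.4136
  f6: (p3, p6, p4) → 36.8009
  f7: (p3, p0, p5) → 31.1292
  f8: (p3, p0, p6) → 35.9038
Σ area = 428.193

Euler: V−E+F = 6−12+8 = 2.


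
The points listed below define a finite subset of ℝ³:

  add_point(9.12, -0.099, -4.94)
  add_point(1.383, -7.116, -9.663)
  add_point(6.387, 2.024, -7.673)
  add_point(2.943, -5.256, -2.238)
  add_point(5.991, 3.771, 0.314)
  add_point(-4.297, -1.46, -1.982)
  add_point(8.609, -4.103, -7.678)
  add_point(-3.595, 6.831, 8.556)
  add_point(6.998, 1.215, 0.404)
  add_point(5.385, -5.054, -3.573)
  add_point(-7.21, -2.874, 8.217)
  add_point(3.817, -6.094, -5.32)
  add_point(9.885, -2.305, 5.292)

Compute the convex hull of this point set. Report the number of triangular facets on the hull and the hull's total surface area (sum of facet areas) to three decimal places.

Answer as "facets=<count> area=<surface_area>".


Hull vertices (11/13): indices [0, 1, 2, 3, 4, 5, 6, 7, 10, 11, 12].

Facet areas (half cross-product norm):
  f1: (p7, p12, p10) → 83.5637
  f2: (p11, p1, p10) → 41.5334
  f3: (p5, p7, p10) → 54.4562
  f4: (p5, p1, p10) → 40.5075
  f5: (p5, p2, p7) → 83.7405
  f6: (p5, p2, p1) → 55.6413
  f7: (p4, p7, p12) → 56.5290
  f8: (p4, p2, p7) → 37.7988
  f9: (p3, p12, p10) → 78.3246
  f10: (p3, p11, p10) → 11.5554
  f11: (p3, p11, p12) → 14.6709
  f12: (p6, p2, p1) → 26.2922
  f13: (p6, p11, p1) → 14.3806
  f14: (p6, p11, p12) → 36.0092
  f15: (p0, p4, p12) → 31.3620
  f16: (p0, p4, p2) → 15.9108
  f17: (p0, p6, p12) → 23.6496
  f18: (p0, p6, p2) → 10.7525
Σ area = 716.678

Euler: V−E+F = 11−27+18 = 2.

facets=18 area=716.678


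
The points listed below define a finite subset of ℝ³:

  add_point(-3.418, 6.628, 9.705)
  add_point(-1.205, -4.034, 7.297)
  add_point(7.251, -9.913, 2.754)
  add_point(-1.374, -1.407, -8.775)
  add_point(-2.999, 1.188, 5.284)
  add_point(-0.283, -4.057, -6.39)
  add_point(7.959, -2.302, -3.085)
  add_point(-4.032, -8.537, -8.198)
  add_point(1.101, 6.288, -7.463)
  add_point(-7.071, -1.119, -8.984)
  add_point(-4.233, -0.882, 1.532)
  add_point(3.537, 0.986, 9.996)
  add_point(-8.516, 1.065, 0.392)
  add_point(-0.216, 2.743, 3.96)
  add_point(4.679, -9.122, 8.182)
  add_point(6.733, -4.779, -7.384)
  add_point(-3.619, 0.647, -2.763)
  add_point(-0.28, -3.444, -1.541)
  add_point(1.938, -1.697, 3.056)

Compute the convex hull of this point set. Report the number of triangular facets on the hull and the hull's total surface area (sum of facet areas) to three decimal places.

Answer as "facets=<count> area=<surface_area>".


facets=20 area=964.871

Extreme-point indices: [0, 1, 2, 3, 6, 7, 8, 9, 11, 12, 14, 15] — 12 of 19 on the boundary.

Per-facet area ½‖(b−a)×(c−a)‖:
  f1: (p14, p7, p2) → 45.5079
  f2: (p8, p0, p12) → 80.6952
  f3: (p15, p2, p6) → 24.4322
  f4: (p15, p7, p2) → 64.9607
  f5: (p15, p8, p6) → 30.0876
  f6: (p1, p0, p12) → 56.7990
  f7: (p1, p14, p0) → 29.0696
  f8: (p1, p7, p12) → 76.0835
  f9: (p1, p14, p7) → 64.0183
  f10: (p11, p14, p0) → 33.2382
  f11: (p11, p8, p6) → 83.9681
  f12: (p11, p8, p0) → 78.2774
  f13: (p11, p2, p6) → 62.5950
  f14: (p11, p14, p2) → 29.5254
  f15: (p9, p7, p12) → 38.6447
  f16: (p9, p8, p12) → 53.3858
  f17: (p3, p15, p8) → 36.3428
  f18: (p3, p9, p8) → 22.5674
  f19: (p3, p15, p7) → 33.8798
  f20: (p3, p9, p7) → 20.7921
Σ area = 964.871

Euler characteristic 12−30+20 = 2 ✓


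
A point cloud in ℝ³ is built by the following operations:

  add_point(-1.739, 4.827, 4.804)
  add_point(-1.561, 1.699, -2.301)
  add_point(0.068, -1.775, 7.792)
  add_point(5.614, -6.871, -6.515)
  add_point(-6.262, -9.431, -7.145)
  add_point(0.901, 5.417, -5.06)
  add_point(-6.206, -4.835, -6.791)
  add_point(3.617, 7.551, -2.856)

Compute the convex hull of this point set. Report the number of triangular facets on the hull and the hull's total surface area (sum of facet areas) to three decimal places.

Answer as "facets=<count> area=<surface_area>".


Hull vertices (7/8): indices [0, 2, 3, 4, 5, 6, 7].

Area of each hull facet:
  f1: (p2, p3, p4) → 95.8753
  f2: (p2, p7, p3) → 100.2109
  f3: (p0, p2, p4) → 66.9314
  f4: (p0, p2, p7) → 32.8402
  f5: (p5, p7, p3) → 25.8208
  f6: (p5, p0, p7) → 19.8692
  f7: (p6, p3, p4) → 27.3172
  f8: (p6, p5, p3) → 68.5257
  f9: (p6, p0, p4) → 26.8677
  f10: (p6, p5, p0) → 64.2908
Σ area = 528.549

Euler: V−E+F = 7−15+10 = 2.

facets=10 area=528.549


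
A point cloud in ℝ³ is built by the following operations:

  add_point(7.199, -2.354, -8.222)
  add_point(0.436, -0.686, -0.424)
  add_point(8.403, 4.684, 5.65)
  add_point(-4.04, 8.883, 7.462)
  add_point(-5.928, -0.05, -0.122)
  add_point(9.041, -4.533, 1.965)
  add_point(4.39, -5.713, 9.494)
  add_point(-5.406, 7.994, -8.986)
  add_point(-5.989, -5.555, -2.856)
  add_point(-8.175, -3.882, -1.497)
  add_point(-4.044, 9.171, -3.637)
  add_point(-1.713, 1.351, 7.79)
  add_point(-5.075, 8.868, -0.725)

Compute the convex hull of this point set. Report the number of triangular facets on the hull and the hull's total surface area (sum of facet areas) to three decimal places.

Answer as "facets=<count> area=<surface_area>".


Hull vertices (11/13): indices [0, 2, 3, 5, 6, 7, 8, 9, 10, 11, 12].

Triangle areas on the boundary:
  f1: (p8, p0, p5) → 74.8988
  f2: (p8, p6, p9) → 24.5705
  f3: (p8, p6, p5) → 68.4297
  f4: (p12, p3, p9) → 54.0157
  f5: (p12, p3, p10) → 5.8667
  f6: (p11, p6, p9) → 58.4341
  f7: (p11, p3, p9) → 48.0066
  f8: (p11, p3, p6) → 15.7042
  f9: (p2, p6, p5) → 43.2811
  f10: (p2, p3, p6) → 77.8606
  f11: (p2, p0, p5) → 51.9804
  f12: (p2, p3, p10) → 72.9873
  f13: (p7, p8, p0) → 100.1521
  f14: (p7, p2, p10) → 33.7629
  f15: (p7, p2, p0) → 125.1683
  f16: (p7, p8, p9) → 21.8907
  f17: (p7, p12, p9) → 53.8455
  f18: (p7, p12, p10) → 5.3855
Σ area = 936.241

Euler: V−E+F = 11−27+18 = 2.

facets=18 area=936.241


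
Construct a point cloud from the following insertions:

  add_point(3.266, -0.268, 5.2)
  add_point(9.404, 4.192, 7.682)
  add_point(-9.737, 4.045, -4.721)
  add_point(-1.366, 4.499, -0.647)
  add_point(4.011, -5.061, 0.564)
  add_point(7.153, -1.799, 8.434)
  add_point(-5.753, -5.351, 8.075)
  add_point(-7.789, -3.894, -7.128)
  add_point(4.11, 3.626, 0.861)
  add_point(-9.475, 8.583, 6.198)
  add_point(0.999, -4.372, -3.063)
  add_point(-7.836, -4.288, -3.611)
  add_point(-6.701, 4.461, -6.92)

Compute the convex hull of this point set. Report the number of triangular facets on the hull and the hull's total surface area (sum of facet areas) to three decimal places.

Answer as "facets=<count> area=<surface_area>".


facets=18 area=827.143

11 of the 13 inputs are extreme points: [1, 2, 4, 5, 6, 7, 8, 9, 10, 11, 12].

Area of each hull facet:
  f1: (p12, p9, p2) → 19.5905
  f2: (p12, p9, p1) → 133.9377
  f3: (p7, p12, p2) → 15.5768
  f4: (p7, p12, p10) → 40.7268
  f5: (p5, p9, p1) → 62.1790
  f6: (p5, p9, p6) → 97.3774
  f7: (p8, p12, p1) → 17.8363
  f8: (p8, p12, p10) → 56.0260
  f9: (p11, p7, p2) → 14.8338
  f10: (p11, p9, p2) → 49.3877
  f11: (p11, p9, p6) → 83.7617
  f12: (p4, p5, p6) → 54.2292
  f13: (p4, p11, p6) → 65.1463
  f14: (p4, p5, p1) → 27.3648
  f15: (p4, p7, p10) → 10.0969
  f16: (p4, p11, p7) → 21.0696
  f17: (p4, p8, p1) → 37.4225
  f18: (p4, p8, p10) → 20.5801
Σ area = 827.143

Euler characteristic 11−27+18 = 2 ✓


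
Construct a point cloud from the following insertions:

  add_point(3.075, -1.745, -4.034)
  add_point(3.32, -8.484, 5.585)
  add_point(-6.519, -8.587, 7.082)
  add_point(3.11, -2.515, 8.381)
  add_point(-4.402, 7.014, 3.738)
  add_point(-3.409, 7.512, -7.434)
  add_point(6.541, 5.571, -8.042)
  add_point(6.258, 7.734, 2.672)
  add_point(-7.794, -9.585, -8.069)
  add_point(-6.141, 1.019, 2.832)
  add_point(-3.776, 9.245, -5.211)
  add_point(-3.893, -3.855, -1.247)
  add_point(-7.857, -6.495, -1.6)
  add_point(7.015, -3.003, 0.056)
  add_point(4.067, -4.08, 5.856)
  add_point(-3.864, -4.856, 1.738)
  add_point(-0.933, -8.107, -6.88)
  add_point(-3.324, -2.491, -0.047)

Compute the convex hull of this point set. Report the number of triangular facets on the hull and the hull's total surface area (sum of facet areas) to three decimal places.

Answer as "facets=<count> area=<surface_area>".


facets=24 area=1022.750

Extreme-point indices: [1, 2, 3, 4, 5, 6, 7, 8, 9, 10, 12, 13, 14, 16] — 14 of 18 on the boundary.

Per-facet area ½‖(b−a)×(c−a)‖:
  f1: (p7, p3, p13) → 48.7484
  f2: (p8, p10, p12) → 58.3834
  f3: (p4, p7, p10) → 48.8223
  f4: (p4, p7, p3) → 60.8262
  f5: (p6, p7, p13) → 54.8174
  f6: (p6, p7, p10) → 58.3081
  f7: (p9, p10, p12) → 49.9781
  f8: (p9, p4, p10) → 28.9801
  f9: (p16, p6, p13) → 68.6852
  f10: (p16, p6, p8) → 43.1945
  f11: (p16, p1, p13) → 49.5931
  f12: (p16, p1, p8) → 41.5619
  f13: (p5, p8, p10) → 20.3357
  f14: (p5, p6, p10) → 13.8142
  f15: (p5, p6, p8) → 89.5434
  f16: (p14, p3, p13) → 6.6068
  f17: (p14, p1, p13) → 14.5095
  f18: (p14, p1, p3) → 6.0826
  f19: (p2, p8, p12) → 20.7947
  f20: (p2, p1, p8) → 75.6604
  f21: (p2, p1, p3) → 32.6967
  f22: (p2, p9, p12) → 38.1381
  f23: (p2, p4, p3) → 73.7178
  f24: (p2, p9, p4) → 18.9517
Σ area = 1022.750

Euler characteristic 14−36+24 = 2 ✓


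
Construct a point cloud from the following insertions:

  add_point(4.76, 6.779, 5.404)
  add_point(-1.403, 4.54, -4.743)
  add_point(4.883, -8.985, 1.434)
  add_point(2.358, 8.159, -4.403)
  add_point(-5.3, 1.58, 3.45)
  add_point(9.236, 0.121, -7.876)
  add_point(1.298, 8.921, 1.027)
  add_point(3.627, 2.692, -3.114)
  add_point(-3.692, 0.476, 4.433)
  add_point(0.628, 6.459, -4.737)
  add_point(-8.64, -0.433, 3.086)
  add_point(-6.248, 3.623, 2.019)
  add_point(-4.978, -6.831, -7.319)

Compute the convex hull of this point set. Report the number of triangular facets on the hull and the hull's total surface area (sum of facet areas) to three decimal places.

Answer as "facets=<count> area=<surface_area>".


Points on the hull: [0, 1, 2, 3, 5, 6, 8, 9, 10, 11, 12] (11 of 13).

Per-facet area ½‖(b−a)×(c−a)‖:
  f1: (p0, p2, p5) → 98.2109
  f2: (p8, p2, p10) → 30.7358
  f3: (p8, p0, p10) → 12.7831
  f4: (p8, p0, p2) → 69.2599
  f5: (p12, p2, p10) → 82.6569
  f6: (p12, p2, p5) → 86.9901
  f7: (p11, p0, p10) → 22.7068
  f8: (p11, p0, p6) → 27.2208
  f9: (p11, p12, p10) → 30.6331
  f10: (p11, p12, p1) → 50.7674
  f11: (p3, p0, p5) → 56.6430
  f12: (p3, p0, p6) → 13.9057
  f13: (p3, p11, p6) → 25.4692
  f14: (p9, p12, p5) → 78.5939
  f15: (p9, p3, p5) → 13.5520
  f16: (p9, p12, p1) → 8.8665
  f17: (p9, p11, p1) → 10.1639
  f18: (p9, p3, p11) → 9.9516
Σ area = 729.111

Euler: V−E+F = 11−27+18 = 2.

facets=18 area=729.111


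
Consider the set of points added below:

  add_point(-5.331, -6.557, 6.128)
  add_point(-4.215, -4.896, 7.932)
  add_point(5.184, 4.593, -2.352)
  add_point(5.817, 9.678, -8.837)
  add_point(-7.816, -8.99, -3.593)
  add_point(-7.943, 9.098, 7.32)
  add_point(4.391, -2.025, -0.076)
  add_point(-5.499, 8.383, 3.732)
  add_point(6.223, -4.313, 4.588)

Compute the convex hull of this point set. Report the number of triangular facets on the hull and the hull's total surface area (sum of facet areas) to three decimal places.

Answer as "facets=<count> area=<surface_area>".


facets=14 area=796.029

Hull vertices (9/9): indices [0, 1, 2, 3, 4, 5, 6, 7, 8].

Area of each hull facet:
  f1: (p1, p8, p5) → 78.2432
  f2: (p2, p8, p5) → 95.6690
  f3: (p2, p3, p5) → 65.6365
  f4: (p2, p3, p8) → 13.6735
  f5: (p7, p4, p5) → 38.3848
  f6: (p7, p3, p5) → 10.1272
  f7: (p7, p3, p4) → 159.6394
  f8: (p6, p4, p8) → 38.2352
  f9: (p6, p3, p8) → 24.0749
  f10: (p6, p3, p4) → 100.8035
  f11: (p0, p4, p8) → 60.5195
  f12: (p0, p1, p8) → 14.4147
  f13: (p0, p4, p5) → 79.2738
  f14: (p0, p1, p5) → 17.3338
Σ area = 796.029

Check V−E+F: 9 − 21 + 14 = 2.


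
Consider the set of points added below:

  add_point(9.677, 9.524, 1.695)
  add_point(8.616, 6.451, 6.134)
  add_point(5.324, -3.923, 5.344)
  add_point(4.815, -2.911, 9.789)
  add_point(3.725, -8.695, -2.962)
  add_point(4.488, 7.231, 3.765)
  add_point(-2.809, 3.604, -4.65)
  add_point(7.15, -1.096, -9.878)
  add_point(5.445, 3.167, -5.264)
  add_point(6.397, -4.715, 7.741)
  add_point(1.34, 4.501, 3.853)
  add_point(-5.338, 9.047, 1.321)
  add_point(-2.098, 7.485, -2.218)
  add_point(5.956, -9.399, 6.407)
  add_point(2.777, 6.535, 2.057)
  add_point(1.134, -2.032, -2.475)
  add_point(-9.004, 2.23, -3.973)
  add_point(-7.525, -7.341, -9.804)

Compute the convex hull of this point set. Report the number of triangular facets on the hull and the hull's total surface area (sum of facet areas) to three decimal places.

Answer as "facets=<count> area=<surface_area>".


facets=20 area=1053.986

Hull vertices (12/18): indices [0, 1, 3, 4, 6, 7, 9, 11, 12, 13, 16, 17].

Triangle areas on the boundary:
  f1: (p7, p13, p0) → 137.3606
  f2: (p17, p13, p16) → 116.5506
  f3: (p17, p7, p16) → 88.1603
  f4: (p3, p13, p16) → 74.6644
  f5: (p6, p7, p16) → 25.4802
  f6: (p4, p7, p13) → 41.9289
  f7: (p4, p17, p13) → 45.3061
  f8: (p4, p17, p7) → 71.0443
  f9: (p11, p3, p16) → 83.5836
  f10: (p1, p13, p0) → 35.4975
  f11: (p1, p11, p0) → 40.5854
  f12: (p1, p11, p3) → 80.3256
  f13: (p12, p6, p16) → 14.2249
  f14: (p12, p11, p16) → 21.9807
  f15: (p12, p6, p7) → 25.6045
  f16: (p12, p11, p0) → 29.9168
  f17: (p12, p7, p0) → 87.5656
  f18: (p9, p3, p13) → 5.6581
  f19: (p9, p1, p13) → 11.6849
  f20: (p9, p1, p3) → 16.8629
Σ area = 1053.986

Euler characteristic 12−30+20 = 2 ✓


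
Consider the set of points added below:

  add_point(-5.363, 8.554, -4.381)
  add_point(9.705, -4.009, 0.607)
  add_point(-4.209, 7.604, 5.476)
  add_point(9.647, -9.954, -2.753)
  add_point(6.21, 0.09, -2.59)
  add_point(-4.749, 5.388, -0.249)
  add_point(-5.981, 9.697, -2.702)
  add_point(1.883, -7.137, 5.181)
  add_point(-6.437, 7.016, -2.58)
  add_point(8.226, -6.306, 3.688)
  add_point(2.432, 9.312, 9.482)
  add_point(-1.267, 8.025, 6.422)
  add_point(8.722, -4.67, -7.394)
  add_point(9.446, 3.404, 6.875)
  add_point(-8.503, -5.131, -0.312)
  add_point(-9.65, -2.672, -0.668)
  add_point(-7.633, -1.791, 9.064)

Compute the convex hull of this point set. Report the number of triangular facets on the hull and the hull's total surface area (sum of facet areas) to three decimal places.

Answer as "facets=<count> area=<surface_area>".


facets=22 area=1047.415

Hull vertices (13/17): indices [0, 1, 2, 3, 6, 7, 9, 10, 12, 13, 14, 15, 16].

Area of each hull facet:
  f1: (p16, p6, p15) → 65.1559
  f2: (p0, p6, p15) → 13.2045
  f3: (p0, p12, p15) → 116.8016
  f4: (p0, p6, p10) → 13.8678
  f5: (p3, p12, p1) → 22.9016
  f6: (p2, p6, p10) → 27.4548
  f7: (p2, p16, p10) → 40.3799
  f8: (p2, p16, p6) → 40.4763
  f9: (p14, p16, p15) → 13.5327
  f10: (p14, p12, p15) → 24.1863
  f11: (p14, p3, p12) → 65.3597
  f12: (p13, p16, p10) → 71.4394
  f13: (p13, p12, p1) → 28.1379
  f14: (p13, p3, p1) → 6.2861
  f15: (p13, p9, p3) → 27.7438
  f16: (p13, p0, p10) → 75.5755
  f17: (p13, p0, p12) → 144.4753
  f18: (p7, p13, p16) → 75.6519
  f19: (p7, p13, p9) → 33.3508
  f20: (p7, p9, p3) → 23.4967
  f21: (p7, p14, p16) → 53.1102
  f22: (p7, p14, p3) → 64.8268
Σ area = 1047.415

Euler characteristic 13−33+22 = 2 ✓


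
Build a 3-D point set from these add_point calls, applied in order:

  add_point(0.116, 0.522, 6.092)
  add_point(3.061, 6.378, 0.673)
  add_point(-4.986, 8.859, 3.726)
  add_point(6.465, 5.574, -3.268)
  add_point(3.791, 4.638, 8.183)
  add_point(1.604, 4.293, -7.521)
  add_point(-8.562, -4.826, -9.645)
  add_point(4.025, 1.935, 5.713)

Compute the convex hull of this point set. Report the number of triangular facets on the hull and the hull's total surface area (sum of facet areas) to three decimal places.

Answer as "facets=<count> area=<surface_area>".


8 of the 8 inputs are extreme points: [0, 1, 2, 3, 4, 5, 6, 7].

Triangle areas on the boundary:
  f1: (p5, p3, p6) → 28.9984
  f2: (p5, p2, p6) → 95.4438
  f3: (p5, p2, p3) → 44.1669
  f4: (p7, p3, p6) → 96.3222
  f5: (p7, p4, p3) → 17.1563
  f6: (p1, p2, p3) → 11.3149
  f7: (p1, p4, p3) → 15.8402
  f8: (p1, p4, p2) → 34.0897
  f9: (p0, p7, p6) → 34.8679
  f10: (p0, p7, p4) → 7.5934
  f11: (p0, p2, p6) → 92.4548
  f12: (p0, p4, p2) → 29.1919
Σ area = 507.441

Euler: V−E+F = 8−18+12 = 2.

facets=12 area=507.441


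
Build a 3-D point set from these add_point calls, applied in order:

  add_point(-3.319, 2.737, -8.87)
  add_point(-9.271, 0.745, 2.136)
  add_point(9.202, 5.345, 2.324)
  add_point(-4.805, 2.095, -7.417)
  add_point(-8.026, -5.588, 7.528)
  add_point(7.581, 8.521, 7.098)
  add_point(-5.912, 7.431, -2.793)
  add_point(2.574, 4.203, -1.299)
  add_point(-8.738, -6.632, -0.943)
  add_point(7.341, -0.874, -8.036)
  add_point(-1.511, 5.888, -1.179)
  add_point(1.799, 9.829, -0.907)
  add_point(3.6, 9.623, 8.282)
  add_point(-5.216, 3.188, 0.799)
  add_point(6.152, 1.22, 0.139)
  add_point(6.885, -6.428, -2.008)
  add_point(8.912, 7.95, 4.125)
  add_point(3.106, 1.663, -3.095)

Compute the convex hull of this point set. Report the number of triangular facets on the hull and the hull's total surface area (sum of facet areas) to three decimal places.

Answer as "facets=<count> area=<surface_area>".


facets=22 area=964.524

Points on the hull: [0, 1, 2, 3, 4, 5, 6, 8, 9, 11, 12, 15, 16] (13 of 18).

Per-facet area ½‖(b−a)×(c−a)‖:
  f1: (p9, p0, p8) → 75.2066
  f2: (p4, p8, p1) → 29.9683
  f3: (p11, p9, p0) → 64.3282
  f4: (p3, p8, p1) → 41.1638
  f5: (p3, p0, p8) → 7.0174
  f6: (p15, p9, p2) → 48.3235
  f7: (p15, p9, p8) → 63.8605
  f8: (p15, p4, p8) → 67.0544
  f9: (p12, p4, p1) → 70.5588
  f10: (p6, p11, p0) → 33.5771
  f11: (p6, p3, p0) → 7.3706
  f12: (p6, p3, p1) → 31.6887
  f13: (p6, p12, p1) → 66.0161
  f14: (p6, p12, p11) → 35.6670
  f15: (p16, p9, p2) → 9.1362
  f16: (p16, p11, p9) → 61.2760
  f17: (p5, p12, p11) → 20.0478
  f18: (p5, p16, p11) → 14.5715
  f19: (p5, p15, p4) → 148.6852
  f20: (p5, p12, p4) → 38.5971
  f21: (p5, p15, p2) → 26.5889
  f22: (p5, p16, p2) → 3.8199
Σ area = 964.524

Check V−E+F: 13 − 33 + 22 = 2.


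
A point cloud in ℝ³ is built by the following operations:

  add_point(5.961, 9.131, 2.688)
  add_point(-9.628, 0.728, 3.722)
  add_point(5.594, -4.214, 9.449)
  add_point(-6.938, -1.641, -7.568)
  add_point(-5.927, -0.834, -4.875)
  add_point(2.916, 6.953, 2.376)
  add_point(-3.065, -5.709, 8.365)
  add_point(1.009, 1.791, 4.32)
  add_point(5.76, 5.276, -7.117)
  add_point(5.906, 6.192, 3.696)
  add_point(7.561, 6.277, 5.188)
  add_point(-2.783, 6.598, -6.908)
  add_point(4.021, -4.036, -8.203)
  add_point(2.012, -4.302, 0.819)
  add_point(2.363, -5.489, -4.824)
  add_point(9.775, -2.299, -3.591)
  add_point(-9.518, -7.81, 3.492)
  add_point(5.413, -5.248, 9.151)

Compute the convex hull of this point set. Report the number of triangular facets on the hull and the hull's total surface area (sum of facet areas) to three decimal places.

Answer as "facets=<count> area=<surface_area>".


facets=22 area=994.911

13 of the 18 inputs are extreme points: [0, 1, 2, 3, 6, 8, 10, 11, 12, 14, 15, 16, 17].

Triangle areas on the boundary:
  f1: (p11, p0, p1) → 91.1744
  f2: (p10, p0, p1) → 36.5142
  f3: (p10, p0, p15) → 25.4953
  f4: (p10, p2, p15) → 67.4871
  f5: (p8, p0, p15) → 48.7438
  f6: (p8, p11, p0) → 45.4792
  f7: (p6, p16, p1) → 34.4826
  f8: (p6, p10, p1) → 83.3562
  f9: (p6, p10, p2) → 48.8993
  f10: (p17, p2, p15) → 7.5222
  f11: (p17, p6, p2) → 4.5147
  f12: (p17, p6, p16) → 19.5827
  f13: (p12, p8, p15) → 32.5787
  f14: (p12, p8, p11) → 41.2094
  f15: (p3, p12, p11) → 50.3967
  f16: (p3, p12, p16) → 71.8772
  f17: (p3, p11, p1) → 54.2186
  f18: (p3, p16, p1) → 49.2520
  f19: (p14, p17, p16) → 97.2602
  f20: (p14, p12, p16) → 14.9389
  f21: (p14, p17, p15) → 54.7461
  f22: (p14, p12, p15) → 15.1814
Σ area = 994.911

Euler: V−E+F = 13−33+22 = 2.


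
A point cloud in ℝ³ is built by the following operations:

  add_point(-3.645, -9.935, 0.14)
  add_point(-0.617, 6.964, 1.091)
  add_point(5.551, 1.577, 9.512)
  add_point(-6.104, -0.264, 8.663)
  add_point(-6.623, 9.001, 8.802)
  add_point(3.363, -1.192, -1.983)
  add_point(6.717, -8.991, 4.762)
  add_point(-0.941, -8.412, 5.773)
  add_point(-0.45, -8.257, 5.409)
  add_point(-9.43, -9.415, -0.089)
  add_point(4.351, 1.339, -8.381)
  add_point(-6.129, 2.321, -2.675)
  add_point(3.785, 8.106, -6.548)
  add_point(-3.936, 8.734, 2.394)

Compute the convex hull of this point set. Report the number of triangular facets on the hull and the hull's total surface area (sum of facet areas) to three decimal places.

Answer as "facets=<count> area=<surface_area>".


facets=18 area=972.998

11 of the 14 inputs are extreme points: [0, 2, 3, 4, 6, 7, 9, 10, 11, 12, 13].

Triangle areas on the boundary:
  f1: (p11, p4, p9) → 79.3885
  f2: (p11, p10, p9) → 72.1708
  f3: (p3, p4, p9) → 43.7618
  f4: (p0, p10, p9) → 43.1002
  f5: (p0, p10, p6) → 88.3841
  f6: (p7, p3, p9) → 51.3401
  f7: (p7, p0, p9) → 16.8601
  f8: (p7, p0, p6) → 23.8859
  f9: (p2, p3, p4) → 54.6120
  f10: (p2, p7, p6) → 43.9959
  f11: (p2, p7, p3) → 55.6003
  f12: (p12, p11, p10) → 40.5012
  f13: (p12, p10, p6) → 54.4947
  f14: (p12, p2, p6) → 101.4295
  f15: (p12, p2, p4) → 117.5525
  f16: (p13, p11, p4) → 25.8002
  f17: (p13, p12, p4) → 12.7522
  f18: (p13, p12, p11) → 47.3676
Σ area = 972.998

Euler characteristic 11−27+18 = 2 ✓
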